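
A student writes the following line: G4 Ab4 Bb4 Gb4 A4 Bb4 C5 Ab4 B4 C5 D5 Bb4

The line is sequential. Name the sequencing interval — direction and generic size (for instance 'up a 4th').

up a 2nd

Taking 4-note groups, the heads are G4, A4, B4: the pattern moves up a 2nd.
G4 to A4 is up a 2nd.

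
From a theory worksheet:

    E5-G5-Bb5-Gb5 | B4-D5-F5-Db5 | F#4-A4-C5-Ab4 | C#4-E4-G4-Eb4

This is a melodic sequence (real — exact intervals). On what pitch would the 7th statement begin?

With a 4-note motive the entries are E5, B4, F#4, C#4, each down a 4th from the previous.
Extending the heads down a 4th: G#3 → D#3 → A#2.

A#2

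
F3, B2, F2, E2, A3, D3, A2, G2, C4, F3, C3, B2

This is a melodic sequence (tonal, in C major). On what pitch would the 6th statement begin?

The 4-note cells begin on F3, A3, C4 — each up a 3rd from the last.
Extending the heads up a 3rd: E4 → G4 → B4.

B4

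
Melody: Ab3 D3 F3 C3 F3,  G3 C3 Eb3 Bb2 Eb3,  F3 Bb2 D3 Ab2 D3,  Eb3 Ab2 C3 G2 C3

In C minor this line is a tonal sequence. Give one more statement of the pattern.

D3 G2 Bb2 F2 Bb2

With a 5-note motive the entries are Ab3, G3, F3, Eb3, each down a 2nd from the previous.
From D3 the diatonic shape gives D3 G2 Bb2 F2 Bb2.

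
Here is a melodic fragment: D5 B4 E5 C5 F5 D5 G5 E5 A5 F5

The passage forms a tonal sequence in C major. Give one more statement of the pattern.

With a 2-note motive the entries are D5, E5, F5, G5, A5, each up a 2nd from the previous.
From B5 the diatonic shape gives B5 G5.

B5 G5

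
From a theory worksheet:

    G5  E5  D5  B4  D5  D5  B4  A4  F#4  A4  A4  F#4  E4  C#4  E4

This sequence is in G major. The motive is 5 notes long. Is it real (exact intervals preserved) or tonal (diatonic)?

real

Each cell has the same semitone pattern (-3, -2, -3, 3) — intervals are preserved exactly.
And C#4 lies outside G major, so the sequence is real rather than tonal.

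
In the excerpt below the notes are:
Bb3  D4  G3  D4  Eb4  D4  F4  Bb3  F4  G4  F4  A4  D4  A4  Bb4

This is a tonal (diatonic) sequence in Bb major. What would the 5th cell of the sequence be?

C5 Eb5 A4 Eb5 F5

The 5-note cells begin on Bb3, D4, F4 — each up a 3rd from the last.
Extending up a 3rd: A4 → C5.
From C5 the diatonic shape gives C5 Eb5 A4 Eb5 F5.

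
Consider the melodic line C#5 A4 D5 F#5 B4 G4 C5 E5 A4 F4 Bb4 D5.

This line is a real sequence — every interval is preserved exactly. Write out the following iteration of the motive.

G4 Eb4 Ab4 C5

Taking 4-note groups, the heads are C#5, B4, A4: the pattern moves down a 2nd.
From G4 the exact shape gives G4 Eb4 Ab4 C5.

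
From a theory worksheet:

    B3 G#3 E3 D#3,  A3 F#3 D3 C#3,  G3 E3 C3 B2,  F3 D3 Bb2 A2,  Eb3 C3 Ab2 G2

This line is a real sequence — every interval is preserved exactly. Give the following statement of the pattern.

Db3 Bb2 Gb2 F2

With a 4-note motive the entries are B3, A3, G3, F3, Eb3, each down a 2nd from the previous.
Statement 6 starts on Db3 and keeps the same exact contour: Db3 Bb2 Gb2 F2.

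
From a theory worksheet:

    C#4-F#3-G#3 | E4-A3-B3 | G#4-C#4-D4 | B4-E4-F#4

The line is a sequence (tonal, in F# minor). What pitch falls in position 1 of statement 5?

D5

With 3-note cells, note 1 of each statement runs C#4, E4, G#4, B4.
One more up a 3rd gives D5.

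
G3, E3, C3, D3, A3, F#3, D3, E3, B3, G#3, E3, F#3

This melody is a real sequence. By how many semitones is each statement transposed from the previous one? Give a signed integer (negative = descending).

2

Taking 4-note groups, the heads are G3, A3, B3: the pattern moves up a 2nd.
G3→A3 is 57 − 55 = 2 semitones.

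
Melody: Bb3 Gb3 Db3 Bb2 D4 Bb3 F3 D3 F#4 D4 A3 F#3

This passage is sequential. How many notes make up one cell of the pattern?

4

Try groups of 4 (3 cells in 12 notes):
Bb3 Gb3 Db3 Bb2 | D4 Bb3 F3 D3 | F#4 D4 A3 F#3
Every group is a transposition up a 3rd of the one before; no shorter unit works.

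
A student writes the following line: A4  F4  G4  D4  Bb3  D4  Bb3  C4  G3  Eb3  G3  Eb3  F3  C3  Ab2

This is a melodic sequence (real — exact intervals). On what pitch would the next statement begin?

With a 5-note motive the entries are A4, D4, G3, each down a 5th from the previous.
One more step down a 5th gives C3.

C3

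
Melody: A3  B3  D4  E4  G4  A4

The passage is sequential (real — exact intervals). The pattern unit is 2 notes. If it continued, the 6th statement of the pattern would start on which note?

With a 2-note motive the entries are A3, D4, G4, each up a 4th from the previous.
Extending the heads up a 4th: C5 → F5 → Bb5.

Bb5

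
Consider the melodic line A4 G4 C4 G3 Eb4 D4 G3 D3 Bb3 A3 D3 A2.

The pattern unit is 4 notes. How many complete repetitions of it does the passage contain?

3

12 notes in groups of 4 gives 12/4 = 3 statements.
Starts: A4, Eb4, Bb3 — each down a 4th.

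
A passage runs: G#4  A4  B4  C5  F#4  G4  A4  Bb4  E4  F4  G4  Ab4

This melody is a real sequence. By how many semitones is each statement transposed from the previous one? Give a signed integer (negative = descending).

-2

Taking 4-note groups, the heads are G#4, F#4, E4: the pattern moves down a 2nd.
G#4 to F#4 spans -2 semitones.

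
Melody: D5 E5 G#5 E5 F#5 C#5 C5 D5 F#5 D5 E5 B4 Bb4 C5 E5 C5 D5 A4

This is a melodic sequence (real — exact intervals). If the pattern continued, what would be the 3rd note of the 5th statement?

C5

With 6-note cells, note 3 of each statement runs G#5, F#5, E5.
Extending down a 2nd: D5 → C5.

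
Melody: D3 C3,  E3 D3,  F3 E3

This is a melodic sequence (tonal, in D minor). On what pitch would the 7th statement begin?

Taking 2-note groups, the heads are D3, E3, F3: the pattern moves up a 2nd.
Extending the heads up a 2nd: G3 → A3 → Bb3 → C4.

C4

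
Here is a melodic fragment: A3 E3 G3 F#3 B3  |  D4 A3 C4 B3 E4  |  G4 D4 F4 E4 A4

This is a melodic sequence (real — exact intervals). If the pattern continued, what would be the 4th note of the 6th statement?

G5

Grouping in 5s, the 4th note of each cell is F#3, B3, E4.
Extending up a 4th: A4 → D5 → G5.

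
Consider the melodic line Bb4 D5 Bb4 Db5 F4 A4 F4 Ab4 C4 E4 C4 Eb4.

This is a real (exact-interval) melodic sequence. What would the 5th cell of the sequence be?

Unit = 4 notes; the statements start on Bb4, F4, C4, moving down a 4th each time.
Extending down a 4th: G3 → D3.
From D3 the exact shape gives D3 F#3 D3 F3.

D3 F#3 D3 F3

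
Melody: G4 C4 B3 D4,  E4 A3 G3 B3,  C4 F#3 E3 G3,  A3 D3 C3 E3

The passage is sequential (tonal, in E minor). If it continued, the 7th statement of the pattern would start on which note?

B2

With a 4-note motive the entries are G4, E4, C4, A3, each down a 3rd from the previous.
Extending the heads down a 3rd: F#3 → D3 → B2.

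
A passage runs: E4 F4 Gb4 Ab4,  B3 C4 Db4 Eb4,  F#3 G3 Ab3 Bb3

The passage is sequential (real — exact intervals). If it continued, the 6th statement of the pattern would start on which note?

D#2

The 4-note cells begin on E4, B3, F#3 — each down a 4th from the last.
Extending the heads down a 4th: C#3 → G#2 → D#2.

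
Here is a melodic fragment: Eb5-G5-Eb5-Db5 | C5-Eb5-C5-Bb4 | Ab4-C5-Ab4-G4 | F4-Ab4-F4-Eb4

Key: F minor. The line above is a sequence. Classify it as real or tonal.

Every note is diatonic to F minor.
Cell 1 has +4 semitones from note 1 to 2, but cell 2 has +3 — the interval quality changes while the contour stays the same, which is the hallmark of a tonal sequence.

tonal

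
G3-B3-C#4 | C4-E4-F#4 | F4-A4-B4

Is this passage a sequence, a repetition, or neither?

sequence

Each 3-note cell is the previous one transposed up a 4th.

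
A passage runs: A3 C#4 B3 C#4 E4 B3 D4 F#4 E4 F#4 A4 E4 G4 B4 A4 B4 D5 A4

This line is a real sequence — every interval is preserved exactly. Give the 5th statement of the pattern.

F5 A5 G5 A5 C6 G5

Taking 6-note groups, the heads are A3, D4, G4: the pattern moves up a 4th.
Extending up a 4th: C5 → F5.
So cell 5 is F5 A5 G5 A5 C6 G5.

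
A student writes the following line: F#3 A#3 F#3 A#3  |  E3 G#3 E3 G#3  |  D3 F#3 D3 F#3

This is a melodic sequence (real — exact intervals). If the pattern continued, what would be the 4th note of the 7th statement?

Bb2

The unit is 4 notes. Position-4 pitches of the 3 shown cells: A#3, G#3, F#3.
Each moves down a 2nd. Continuing: E3 → D3 → C3 → Bb2.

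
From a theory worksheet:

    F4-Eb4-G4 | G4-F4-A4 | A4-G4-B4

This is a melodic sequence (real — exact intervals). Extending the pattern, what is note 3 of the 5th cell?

The unit is 3 notes. Position-3 pitches of the 3 shown cells: G4, A4, B4.
Extending up a 2nd: C#5 → D#5.

D#5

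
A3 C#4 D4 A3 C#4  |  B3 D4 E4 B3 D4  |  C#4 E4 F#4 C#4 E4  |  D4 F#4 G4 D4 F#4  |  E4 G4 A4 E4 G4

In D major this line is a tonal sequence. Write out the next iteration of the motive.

F#4 A4 B4 F#4 A4

With a 5-note motive the entries are A3, B3, C#4, D4, E4, each up a 2nd from the previous.
So cell 6 is F#4 A4 B4 F#4 A4.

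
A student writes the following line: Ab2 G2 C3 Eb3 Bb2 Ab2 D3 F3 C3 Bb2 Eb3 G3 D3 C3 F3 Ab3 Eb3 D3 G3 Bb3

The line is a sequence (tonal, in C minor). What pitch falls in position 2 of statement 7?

F3

Grouping in 4s, the 2nd note of each cell is G2, Ab2, Bb2, C3, D3.
Carrying that up a 2nd forward: Eb3 → F3.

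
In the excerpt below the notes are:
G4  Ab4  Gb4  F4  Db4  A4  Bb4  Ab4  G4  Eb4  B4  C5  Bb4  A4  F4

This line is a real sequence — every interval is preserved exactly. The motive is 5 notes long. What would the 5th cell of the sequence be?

D#5 E5 D5 C#5 A4

The 5-note cells begin on G4, A4, B4 — each up a 2nd from the last.
Extending up a 2nd: C#5 → D#5.
Statement 5 starts on D#5 and keeps the same exact contour: D#5 E5 D5 C#5 A4.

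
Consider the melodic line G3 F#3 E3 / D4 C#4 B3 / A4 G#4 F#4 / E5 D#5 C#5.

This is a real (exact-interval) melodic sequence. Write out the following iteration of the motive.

B5 A#5 G#5

Taking 3-note groups, the heads are G3, D4, A4, E5: the pattern moves up a 5th.
Statement 5 starts on B5 and keeps the same exact contour: B5 A#5 G#5.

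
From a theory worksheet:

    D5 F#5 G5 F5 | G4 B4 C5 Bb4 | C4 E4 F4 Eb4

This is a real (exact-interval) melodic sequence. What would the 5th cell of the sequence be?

Unit = 4 notes; the statements start on D5, G4, C4, moving down a 5th each time.
Continuing the starts: F3 → Bb2.
Statement 5 starts on Bb2 and keeps the same exact contour: Bb2 D3 Eb3 Db3.

Bb2 D3 Eb3 Db3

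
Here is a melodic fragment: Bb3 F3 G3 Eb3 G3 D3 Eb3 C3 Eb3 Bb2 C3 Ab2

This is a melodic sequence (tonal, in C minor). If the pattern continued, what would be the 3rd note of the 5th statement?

The unit is 4 notes. Position-3 pitches of the 3 shown cells: G3, Eb3, C3.
Carrying that down a 3rd forward: Ab2 → F2.

F2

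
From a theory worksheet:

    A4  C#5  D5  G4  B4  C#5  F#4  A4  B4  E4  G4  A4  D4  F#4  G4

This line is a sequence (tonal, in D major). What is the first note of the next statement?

Unit = 3 notes; the statements start on A4, G4, F#4, E4, D4, moving down a 2nd each time.
The next head, down a 2nd from D4, is C#4.

C#4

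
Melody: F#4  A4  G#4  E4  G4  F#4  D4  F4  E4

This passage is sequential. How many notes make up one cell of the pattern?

3

9 notes total. Splitting into 3 groups of 3:
F#4 A4 G#4 | E4 G4 F#4 | D4 F4 E4
That's a consistent down a 2nd shift per cell, and no other grouping gives one.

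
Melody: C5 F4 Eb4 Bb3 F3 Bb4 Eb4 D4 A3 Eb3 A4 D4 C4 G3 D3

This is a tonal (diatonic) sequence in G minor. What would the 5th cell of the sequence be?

The 5-note cells begin on C5, Bb4, A4 — each down a 2nd from the last.
Carrying on: G4 → F4.
So cell 5 is F4 Bb3 A3 Eb3 Bb2.

F4 Bb3 A3 Eb3 Bb2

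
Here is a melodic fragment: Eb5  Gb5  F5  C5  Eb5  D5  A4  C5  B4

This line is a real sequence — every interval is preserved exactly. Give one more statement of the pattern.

The 3-note cells begin on Eb5, C5, A4 — each down a 3rd from the last.
Statement 4 starts on F#4 and keeps the same exact contour: F#4 A4 G#4.

F#4 A4 G#4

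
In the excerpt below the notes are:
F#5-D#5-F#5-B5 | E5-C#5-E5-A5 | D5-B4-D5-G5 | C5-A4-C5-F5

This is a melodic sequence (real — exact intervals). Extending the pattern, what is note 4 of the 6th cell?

Db5

With 4-note cells, note 4 of each statement runs B5, A5, G5, F5.
Carrying that down a 2nd forward: Eb5 → Db5.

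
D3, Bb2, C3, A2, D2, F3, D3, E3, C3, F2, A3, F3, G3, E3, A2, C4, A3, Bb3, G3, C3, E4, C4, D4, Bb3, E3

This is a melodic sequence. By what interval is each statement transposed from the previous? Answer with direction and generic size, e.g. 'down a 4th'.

up a 3rd

The 5-note cells begin on D3, F3, A3, C4, E4 — each up a 3rd from the last.
From D3 to F3: up a 3rd.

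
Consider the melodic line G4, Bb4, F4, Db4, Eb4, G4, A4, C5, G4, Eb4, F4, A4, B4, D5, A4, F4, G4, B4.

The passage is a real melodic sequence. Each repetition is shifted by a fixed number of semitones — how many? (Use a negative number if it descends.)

2

Unit = 6 notes; the statements start on G4, A4, B4, moving up a 2nd each time.
Counting half-steps from G4 to A4: 2.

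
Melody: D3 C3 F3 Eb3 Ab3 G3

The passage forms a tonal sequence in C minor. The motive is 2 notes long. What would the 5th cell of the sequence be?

Taking 2-note groups, the heads are D3, F3, Ab3: the pattern moves up a 3rd.
Continuing the starts: C4 → Eb4.
Statement 5 starts on Eb4 and keeps the same diatonic contour: Eb4 D4.

Eb4 D4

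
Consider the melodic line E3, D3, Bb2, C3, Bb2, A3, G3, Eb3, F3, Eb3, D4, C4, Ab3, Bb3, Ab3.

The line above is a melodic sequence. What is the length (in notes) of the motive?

Try groups of 5 (3 cells in 15 notes):
E3 D3 Bb2 C3 Bb2 | A3 G3 Eb3 F3 Eb3 | D4 C4 Ab3 Bb3 Ab3
Each cell is the previous one up a 4th — so the unit is 5 notes.

5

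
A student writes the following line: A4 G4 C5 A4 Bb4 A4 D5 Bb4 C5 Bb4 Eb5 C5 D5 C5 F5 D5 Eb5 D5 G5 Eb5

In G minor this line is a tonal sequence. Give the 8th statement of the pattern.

A5 G5 C6 A5

Unit = 4 notes; the statements start on A4, Bb4, C5, D5, Eb5, moving up a 2nd each time.
Carrying on: F5 → G5 → A5.
Statement 8 starts on A5 and keeps the same diatonic contour: A5 G5 C6 A5.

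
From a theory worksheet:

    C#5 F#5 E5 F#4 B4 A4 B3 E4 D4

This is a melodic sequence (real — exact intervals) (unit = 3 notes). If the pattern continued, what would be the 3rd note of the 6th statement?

F2

With 3-note cells, note 3 of each statement runs E5, A4, D4.
Each moves down a 5th. Continuing: G3 → C3 → F2.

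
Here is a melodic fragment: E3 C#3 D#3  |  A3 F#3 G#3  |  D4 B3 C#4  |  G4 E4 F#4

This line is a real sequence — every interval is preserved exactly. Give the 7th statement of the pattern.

Taking 3-note groups, the heads are E3, A3, D4, G4: the pattern moves up a 4th.
Continuing the starts: C5 → F5 → Bb5.
So cell 7 is Bb5 G5 A5.

Bb5 G5 A5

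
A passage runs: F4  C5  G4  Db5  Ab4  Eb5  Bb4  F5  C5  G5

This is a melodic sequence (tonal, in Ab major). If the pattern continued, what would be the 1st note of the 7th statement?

The unit is 2 notes. Position-1 pitches of the 5 shown cells: F4, G4, Ab4, Bb4, C5.
Carrying that up a 2nd forward: Db5 → Eb5.

Eb5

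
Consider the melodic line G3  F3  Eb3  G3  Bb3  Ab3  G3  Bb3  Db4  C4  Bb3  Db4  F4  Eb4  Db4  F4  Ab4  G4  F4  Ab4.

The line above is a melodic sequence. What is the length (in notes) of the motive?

There are 20 notes; a 4-note unit gives 5 cells:
G3 F3 Eb3 G3 | Bb3 Ab3 G3 Bb3 | Db4 C4 Bb3 Db4 | F4 Eb4 Db4 F4 | Ab4 G4 F4 Ab4
Each cell is the previous one up a 3rd — so the unit is 4 notes.

4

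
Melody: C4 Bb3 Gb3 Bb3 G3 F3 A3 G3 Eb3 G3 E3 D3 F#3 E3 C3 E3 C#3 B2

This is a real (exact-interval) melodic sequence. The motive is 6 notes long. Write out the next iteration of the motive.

The 6-note cells begin on C4, A3, F#3 — each down a 3rd from the last.
Statement 4 starts on D#3 and keeps the same exact contour: D#3 C#3 A2 C#3 A#2 G#2.

D#3 C#3 A2 C#3 A#2 G#2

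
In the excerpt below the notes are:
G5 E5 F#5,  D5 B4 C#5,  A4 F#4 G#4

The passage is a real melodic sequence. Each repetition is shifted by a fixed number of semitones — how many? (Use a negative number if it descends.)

-5

The 3-note cells begin on G5, D5, A4 — each down a 4th from the last.
G5 to D5 spans -5 semitones.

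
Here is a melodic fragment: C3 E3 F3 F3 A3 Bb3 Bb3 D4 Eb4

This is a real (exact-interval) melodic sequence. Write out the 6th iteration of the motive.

Taking 3-note groups, the heads are C3, F3, Bb3: the pattern moves up a 4th.
Carrying on: Eb4 → Ab4 → Db5.
Statement 6 starts on Db5 and keeps the same exact contour: Db5 F5 Gb5.

Db5 F5 Gb5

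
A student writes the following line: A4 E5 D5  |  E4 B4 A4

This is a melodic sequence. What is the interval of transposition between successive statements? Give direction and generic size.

The 3-note cells begin on A4, E4 — each down a 4th from the last.
A4 to E4 is down a 4th.

down a 4th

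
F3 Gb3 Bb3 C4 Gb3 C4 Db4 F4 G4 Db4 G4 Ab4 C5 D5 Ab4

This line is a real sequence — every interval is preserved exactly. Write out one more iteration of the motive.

D5 Eb5 G5 A5 Eb5

Taking 5-note groups, the heads are F3, C4, G4: the pattern moves up a 5th.
So cell 4 is D5 Eb5 G5 A5 Eb5.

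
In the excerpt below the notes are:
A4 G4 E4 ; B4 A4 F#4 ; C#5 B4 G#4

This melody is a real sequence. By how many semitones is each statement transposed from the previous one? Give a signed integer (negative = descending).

Unit = 3 notes; the statements start on A4, B4, C#5, moving up a 2nd each time.
A4 to B4 spans +2 semitones.

2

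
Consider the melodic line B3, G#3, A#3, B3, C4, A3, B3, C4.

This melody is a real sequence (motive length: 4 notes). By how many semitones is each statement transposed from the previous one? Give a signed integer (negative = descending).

1

The 4-note cells begin on B3, C4 — each up a 2nd from the last.
B3→C4 is 60 − 59 = 1 semitones.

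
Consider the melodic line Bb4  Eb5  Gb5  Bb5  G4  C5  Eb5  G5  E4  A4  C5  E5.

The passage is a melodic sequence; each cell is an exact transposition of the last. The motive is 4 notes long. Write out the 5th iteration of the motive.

Unit = 4 notes; the statements start on Bb4, G4, E4, moving down a 3rd each time.
Continuing the starts: C#4 → A#3.
From A#3 the exact shape gives A#3 D#4 F#4 A#4.

A#3 D#4 F#4 A#4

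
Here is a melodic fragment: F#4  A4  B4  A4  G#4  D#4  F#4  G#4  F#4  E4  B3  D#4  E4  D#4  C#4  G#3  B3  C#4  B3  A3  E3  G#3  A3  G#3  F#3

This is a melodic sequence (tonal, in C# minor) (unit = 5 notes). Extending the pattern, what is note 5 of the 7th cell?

Grouping in 5s, the 5th note of each cell is G#4, E4, C#4, A3, F#3.
Carrying that down a 3rd forward: D#3 → B2.

B2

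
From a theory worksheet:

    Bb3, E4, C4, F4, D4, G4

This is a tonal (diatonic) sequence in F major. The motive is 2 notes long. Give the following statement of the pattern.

Unit = 2 notes; the statements start on Bb3, C4, D4, moving up a 2nd each time.
So cell 4 is E4 A4.

E4 A4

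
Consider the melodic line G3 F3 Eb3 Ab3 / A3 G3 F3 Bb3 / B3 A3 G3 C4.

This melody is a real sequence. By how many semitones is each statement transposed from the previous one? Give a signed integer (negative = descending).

2

The 4-note cells begin on G3, A3, B3 — each up a 2nd from the last.
Counting half-steps from G3 to A3: 2.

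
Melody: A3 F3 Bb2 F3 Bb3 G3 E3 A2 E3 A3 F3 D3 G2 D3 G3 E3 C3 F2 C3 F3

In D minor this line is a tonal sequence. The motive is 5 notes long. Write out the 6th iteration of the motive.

With a 5-note motive the entries are A3, G3, F3, E3, each down a 2nd from the previous.
Carrying on: D3 → C3.
From C3 the diatonic shape gives C3 A2 D2 A2 D3.

C3 A2 D2 A2 D3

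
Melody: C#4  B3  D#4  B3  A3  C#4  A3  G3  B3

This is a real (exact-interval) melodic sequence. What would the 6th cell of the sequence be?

Unit = 3 notes; the statements start on C#4, B3, A3, moving down a 2nd each time.
Carrying on: G3 → F3 → Eb3.
From Eb3 the exact shape gives Eb3 Db3 F3.

Eb3 Db3 F3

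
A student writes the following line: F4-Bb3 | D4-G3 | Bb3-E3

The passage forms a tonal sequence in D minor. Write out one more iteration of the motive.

Unit = 2 notes; the statements start on F4, D4, Bb3, moving down a 3rd each time.
Statement 4 starts on G3 and keeps the same diatonic contour: G3 C3.

G3 C3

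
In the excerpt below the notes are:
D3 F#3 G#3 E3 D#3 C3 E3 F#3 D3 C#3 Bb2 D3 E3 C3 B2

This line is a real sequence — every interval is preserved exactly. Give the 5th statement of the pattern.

Taking 5-note groups, the heads are D3, C3, Bb2: the pattern moves down a 2nd.
Continuing the starts: Ab2 → Gb2.
So cell 5 is Gb2 Bb2 C3 Ab2 G2.

Gb2 Bb2 C3 Ab2 G2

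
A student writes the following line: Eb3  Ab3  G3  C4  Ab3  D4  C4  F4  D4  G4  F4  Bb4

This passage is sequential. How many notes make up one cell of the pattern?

4

Try groups of 4 (3 cells in 12 notes):
Eb3 Ab3 G3 C4 | Ab3 D4 C4 F4 | D4 G4 F4 Bb4
Every group is a transposition up a 4th of the one before; no shorter unit works.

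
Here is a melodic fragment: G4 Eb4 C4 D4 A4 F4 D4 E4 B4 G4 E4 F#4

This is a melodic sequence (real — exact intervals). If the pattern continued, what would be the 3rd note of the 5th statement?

Grouping in 4s, the 3rd note of each cell is C4, D4, E4.
Each moves up a 2nd. Continuing: F#4 → G#4.

G#4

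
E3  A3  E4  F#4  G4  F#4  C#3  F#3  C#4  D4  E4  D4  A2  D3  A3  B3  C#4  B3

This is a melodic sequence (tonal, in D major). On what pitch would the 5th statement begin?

The 6-note cells begin on E3, C#3, A2 — each down a 3rd from the last.
Continuing: F#2 → D2. Statement 5 starts on D2.

D2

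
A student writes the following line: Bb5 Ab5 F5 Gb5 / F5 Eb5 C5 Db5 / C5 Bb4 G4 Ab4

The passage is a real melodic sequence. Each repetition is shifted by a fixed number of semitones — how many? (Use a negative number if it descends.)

Taking 4-note groups, the heads are Bb5, F5, C5: the pattern moves down a 4th.
Counting half-steps from Bb5 to F5: -5.

-5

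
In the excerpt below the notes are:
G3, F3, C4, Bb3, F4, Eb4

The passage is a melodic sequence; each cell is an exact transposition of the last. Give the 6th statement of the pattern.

Ab5 Gb5

Unit = 2 notes; the statements start on G3, C4, F4, moving up a 4th each time.
Carrying on: Bb4 → Eb5 → Ab5.
So cell 6 is Ab5 Gb5.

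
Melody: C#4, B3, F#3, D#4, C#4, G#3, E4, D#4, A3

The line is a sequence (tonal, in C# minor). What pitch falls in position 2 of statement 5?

Grouping in 3s, the 2nd note of each cell is B3, C#4, D#4.
Extending up a 2nd: E4 → F#4.

F#4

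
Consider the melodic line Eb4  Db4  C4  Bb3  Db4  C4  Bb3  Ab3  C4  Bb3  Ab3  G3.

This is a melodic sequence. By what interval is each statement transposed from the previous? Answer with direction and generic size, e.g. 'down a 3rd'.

down a 2nd

Unit = 4 notes; the statements start on Eb4, Db4, C4, moving down a 2nd each time.
From Eb4 to Db4: down a 2nd.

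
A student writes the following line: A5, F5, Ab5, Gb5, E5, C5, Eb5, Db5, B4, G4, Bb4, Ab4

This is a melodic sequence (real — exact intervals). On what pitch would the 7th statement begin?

Taking 4-note groups, the heads are A5, E5, B4: the pattern moves down a 4th.
Continuing: F#4 → C#4 → G#3 → D#3. Statement 7 starts on D#3.

D#3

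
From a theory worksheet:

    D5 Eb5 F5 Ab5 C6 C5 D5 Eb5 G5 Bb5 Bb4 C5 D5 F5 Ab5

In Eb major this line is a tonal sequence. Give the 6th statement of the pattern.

F4 G4 Ab4 C5 Eb5

Taking 5-note groups, the heads are D5, C5, Bb4: the pattern moves down a 2nd.
Continuing the starts: Ab4 → G4 → F4.
So cell 6 is F4 G4 Ab4 C5 Eb5.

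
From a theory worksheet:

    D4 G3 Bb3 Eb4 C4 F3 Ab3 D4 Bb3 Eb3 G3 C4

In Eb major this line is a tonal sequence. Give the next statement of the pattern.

Ab3 D3 F3 Bb3

Unit = 4 notes; the statements start on D4, C4, Bb3, moving down a 2nd each time.
So cell 4 is Ab3 D3 F3 Bb3.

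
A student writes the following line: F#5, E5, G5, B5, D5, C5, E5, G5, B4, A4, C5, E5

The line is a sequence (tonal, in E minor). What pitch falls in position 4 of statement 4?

Grouping in 4s, the 4th note of each cell is B5, G5, E5.
From E5, down a 3rd gives C5.

C5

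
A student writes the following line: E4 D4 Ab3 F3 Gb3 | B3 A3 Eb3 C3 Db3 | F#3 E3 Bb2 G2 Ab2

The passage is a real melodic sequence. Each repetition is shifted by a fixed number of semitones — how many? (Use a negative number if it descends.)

With a 5-note motive the entries are E4, B3, F#3, each down a 4th from the previous.
Counting half-steps from E4 to B3: -5.

-5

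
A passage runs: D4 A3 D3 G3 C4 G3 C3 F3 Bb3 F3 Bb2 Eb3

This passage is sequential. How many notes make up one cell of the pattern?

Try groups of 4 (3 cells in 12 notes):
D4 A3 D3 G3 | C4 G3 C3 F3 | Bb3 F3 Bb2 Eb3
Every group is a transposition down a 2nd of the one before; no shorter unit works.

4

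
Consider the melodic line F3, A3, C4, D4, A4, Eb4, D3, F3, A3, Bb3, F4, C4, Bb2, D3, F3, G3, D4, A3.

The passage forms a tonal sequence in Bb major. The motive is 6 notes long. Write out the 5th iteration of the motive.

With a 6-note motive the entries are F3, D3, Bb2, each down a 3rd from the previous.
Continuing the starts: G2 → Eb2.
So cell 5 is Eb2 G2 Bb2 C3 G3 D3.

Eb2 G2 Bb2 C3 G3 D3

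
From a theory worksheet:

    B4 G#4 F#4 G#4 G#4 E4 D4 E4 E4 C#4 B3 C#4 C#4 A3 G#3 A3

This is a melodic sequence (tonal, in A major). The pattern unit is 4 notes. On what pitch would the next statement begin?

A3

Taking 4-note groups, the heads are B4, G#4, E4, C#4: the pattern moves down a 3rd.
The next head, down a 3rd from C#4, is A3.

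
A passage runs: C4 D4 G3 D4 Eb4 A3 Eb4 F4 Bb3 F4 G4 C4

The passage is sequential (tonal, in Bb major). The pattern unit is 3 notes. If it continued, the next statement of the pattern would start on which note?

Taking 3-note groups, the heads are C4, D4, Eb4, F4: the pattern moves up a 2nd.
One more step up a 2nd gives G4.

G4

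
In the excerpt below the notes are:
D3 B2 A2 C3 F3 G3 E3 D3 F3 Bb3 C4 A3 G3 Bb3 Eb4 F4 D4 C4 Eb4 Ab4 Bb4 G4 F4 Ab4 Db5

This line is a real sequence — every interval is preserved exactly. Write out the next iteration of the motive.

Eb5 C5 Bb4 Db5 Gb5

With a 5-note motive the entries are D3, G3, C4, F4, Bb4, each up a 4th from the previous.
Statement 6 starts on Eb5 and keeps the same exact contour: Eb5 C5 Bb4 Db5 Gb5.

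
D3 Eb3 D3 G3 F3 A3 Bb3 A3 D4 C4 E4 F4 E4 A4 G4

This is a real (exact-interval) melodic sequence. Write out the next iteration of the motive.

Unit = 5 notes; the statements start on D3, A3, E4, moving up a 5th each time.
So cell 4 is B4 C5 B4 E5 D5.

B4 C5 B4 E5 D5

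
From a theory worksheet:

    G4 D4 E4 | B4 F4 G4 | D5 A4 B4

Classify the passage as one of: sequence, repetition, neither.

sequence

Each 3-note cell is the previous one transposed up a 3rd.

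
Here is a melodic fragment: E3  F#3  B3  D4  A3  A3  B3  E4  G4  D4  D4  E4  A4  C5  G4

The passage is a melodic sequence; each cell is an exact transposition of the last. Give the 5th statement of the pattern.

Unit = 5 notes; the statements start on E3, A3, D4, moving up a 4th each time.
Extending up a 4th: G4 → C5.
Statement 5 starts on C5 and keeps the same exact contour: C5 D5 G5 Bb5 F5.

C5 D5 G5 Bb5 F5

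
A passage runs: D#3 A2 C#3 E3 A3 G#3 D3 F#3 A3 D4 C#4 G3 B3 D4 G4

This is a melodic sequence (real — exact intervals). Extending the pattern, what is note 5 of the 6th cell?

Grouping in 5s, the 5th note of each cell is A3, D4, G4.
Extending up a 4th: C5 → F5 → Bb5.

Bb5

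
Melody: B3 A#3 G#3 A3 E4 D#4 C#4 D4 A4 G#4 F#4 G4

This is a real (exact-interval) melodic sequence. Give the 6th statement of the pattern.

C6 B5 A5 Bb5

Taking 4-note groups, the heads are B3, E4, A4: the pattern moves up a 4th.
Carrying on: D5 → G5 → C6.
So cell 6 is C6 B5 A5 Bb5.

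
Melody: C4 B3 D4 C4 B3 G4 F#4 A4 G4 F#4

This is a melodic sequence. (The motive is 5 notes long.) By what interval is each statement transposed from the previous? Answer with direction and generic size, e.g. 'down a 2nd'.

up a 5th

With a 5-note motive the entries are C4, G4, each up a 5th from the previous.
From C4 to G4: up a 5th.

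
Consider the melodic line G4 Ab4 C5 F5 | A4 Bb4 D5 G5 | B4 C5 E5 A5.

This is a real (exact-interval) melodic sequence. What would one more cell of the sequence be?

C#5 D5 F#5 B5

Taking 4-note groups, the heads are G4, A4, B4: the pattern moves up a 2nd.
From C#5 the exact shape gives C#5 D5 F#5 B5.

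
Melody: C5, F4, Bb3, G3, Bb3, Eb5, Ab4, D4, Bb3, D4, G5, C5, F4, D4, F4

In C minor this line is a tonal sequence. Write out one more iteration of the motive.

Taking 5-note groups, the heads are C5, Eb5, G5: the pattern moves up a 3rd.
So cell 4 is Bb5 Eb5 Ab4 F4 Ab4.

Bb5 Eb5 Ab4 F4 Ab4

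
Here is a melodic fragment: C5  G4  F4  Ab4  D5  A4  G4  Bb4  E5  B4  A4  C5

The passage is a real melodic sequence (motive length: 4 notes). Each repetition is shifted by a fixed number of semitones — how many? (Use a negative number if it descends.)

With a 4-note motive the entries are C5, D5, E5, each up a 2nd from the previous.
Counting half-steps from C5 to D5: 2.

2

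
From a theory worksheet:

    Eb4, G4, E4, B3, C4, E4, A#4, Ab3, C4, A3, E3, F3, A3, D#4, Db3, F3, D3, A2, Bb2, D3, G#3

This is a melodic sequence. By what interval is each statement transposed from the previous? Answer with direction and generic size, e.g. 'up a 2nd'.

Unit = 7 notes; the statements start on Eb4, Ab3, Db3, moving down a 5th each time.
From Eb4 to Ab3: down a 5th.

down a 5th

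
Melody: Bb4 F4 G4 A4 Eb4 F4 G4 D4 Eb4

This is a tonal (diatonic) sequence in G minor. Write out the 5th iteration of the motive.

Eb4 Bb3 C4

Unit = 3 notes; the statements start on Bb4, A4, G4, moving down a 2nd each time.
Carrying on: F4 → Eb4.
So cell 5 is Eb4 Bb3 C4.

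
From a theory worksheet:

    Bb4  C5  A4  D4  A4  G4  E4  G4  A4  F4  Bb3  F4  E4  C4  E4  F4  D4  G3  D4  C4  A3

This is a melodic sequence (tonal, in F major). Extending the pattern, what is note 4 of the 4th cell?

Grouping in 7s, the 4th note of each cell is D4, Bb3, G3.
Each moves down a 3rd; the next is E3.

E3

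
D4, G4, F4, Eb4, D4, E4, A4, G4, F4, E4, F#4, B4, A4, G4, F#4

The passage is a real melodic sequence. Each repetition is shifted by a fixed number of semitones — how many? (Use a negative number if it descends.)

2

The 5-note cells begin on D4, E4, F#4 — each up a 2nd from the last.
D4 to E4 spans +2 semitones.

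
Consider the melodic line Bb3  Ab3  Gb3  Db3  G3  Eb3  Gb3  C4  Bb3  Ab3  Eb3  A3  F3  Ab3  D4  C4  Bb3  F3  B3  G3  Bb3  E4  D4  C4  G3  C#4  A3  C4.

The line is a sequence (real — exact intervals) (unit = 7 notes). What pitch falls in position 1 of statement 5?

With 7-note cells, note 1 of each statement runs Bb3, C4, D4, E4.
From E4, up a 2nd gives F#4.

F#4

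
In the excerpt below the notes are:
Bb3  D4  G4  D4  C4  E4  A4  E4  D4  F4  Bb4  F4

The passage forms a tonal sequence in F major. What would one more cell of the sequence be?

E4 G4 C5 G4

The 4-note cells begin on Bb3, C4, D4 — each up a 2nd from the last.
So cell 4 is E4 G4 C5 G4.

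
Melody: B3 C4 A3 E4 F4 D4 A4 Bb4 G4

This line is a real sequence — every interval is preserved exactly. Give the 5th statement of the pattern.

G5 Ab5 F5

Taking 3-note groups, the heads are B3, E4, A4: the pattern moves up a 4th.
Carrying on: D5 → G5.
So cell 5 is G5 Ab5 F5.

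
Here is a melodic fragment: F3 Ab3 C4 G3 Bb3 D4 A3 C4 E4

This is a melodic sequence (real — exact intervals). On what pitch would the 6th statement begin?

Taking 3-note groups, the heads are F3, G3, A3: the pattern moves up a 2nd.
Continuing: B3 → C#4 → D#4. Statement 6 starts on D#4.

D#4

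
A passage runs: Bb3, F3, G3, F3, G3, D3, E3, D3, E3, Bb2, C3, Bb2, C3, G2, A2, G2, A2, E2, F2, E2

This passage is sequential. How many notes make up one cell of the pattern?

4

Try groups of 4 (5 cells in 20 notes):
Bb3 F3 G3 F3 | G3 D3 E3 D3 | E3 Bb2 C3 Bb2 | C3 G2 A2 G2 | A2 E2 F2 E2
Every group is a transposition down a 3rd of the one before; no shorter unit works.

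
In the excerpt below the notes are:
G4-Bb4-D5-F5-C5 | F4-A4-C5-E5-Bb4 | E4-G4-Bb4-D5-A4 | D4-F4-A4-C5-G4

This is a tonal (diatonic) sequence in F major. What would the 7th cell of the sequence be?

A3 C4 E4 G4 D4

Taking 5-note groups, the heads are G4, F4, E4, D4: the pattern moves down a 2nd.
Carrying on: C4 → Bb3 → A3.
From A3 the diatonic shape gives A3 C4 E4 G4 D4.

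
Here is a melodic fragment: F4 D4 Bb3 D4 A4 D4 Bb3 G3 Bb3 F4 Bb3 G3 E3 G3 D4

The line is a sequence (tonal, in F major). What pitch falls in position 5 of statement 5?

Grouping in 5s, the 5th note of each cell is A4, F4, D4.
Each moves down a 3rd. Continuing: Bb3 → G3.

G3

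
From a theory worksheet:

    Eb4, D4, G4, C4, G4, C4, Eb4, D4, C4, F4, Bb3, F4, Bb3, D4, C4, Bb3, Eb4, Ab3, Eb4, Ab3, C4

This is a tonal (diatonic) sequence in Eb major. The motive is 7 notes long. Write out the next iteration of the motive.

Taking 7-note groups, the heads are Eb4, D4, C4: the pattern moves down a 2nd.
From Bb3 the diatonic shape gives Bb3 Ab3 D4 G3 D4 G3 Bb3.

Bb3 Ab3 D4 G3 D4 G3 Bb3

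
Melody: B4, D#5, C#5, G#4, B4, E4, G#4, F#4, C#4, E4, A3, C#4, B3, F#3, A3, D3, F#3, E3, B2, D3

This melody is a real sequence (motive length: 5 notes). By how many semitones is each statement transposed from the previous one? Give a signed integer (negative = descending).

-7

Unit = 5 notes; the statements start on B4, E4, A3, D3, moving down a 5th each time.
B4 to E4 spans -7 semitones.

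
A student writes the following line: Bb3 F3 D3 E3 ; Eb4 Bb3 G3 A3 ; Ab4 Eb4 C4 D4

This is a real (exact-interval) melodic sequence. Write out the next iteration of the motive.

Taking 4-note groups, the heads are Bb3, Eb4, Ab4: the pattern moves up a 4th.
From Db5 the exact shape gives Db5 Ab4 F4 G4.

Db5 Ab4 F4 G4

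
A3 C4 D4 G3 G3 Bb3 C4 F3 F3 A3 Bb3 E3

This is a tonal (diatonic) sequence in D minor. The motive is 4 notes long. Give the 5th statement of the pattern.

D3 F3 G3 C3

The 4-note cells begin on A3, G3, F3 — each down a 2nd from the last.
Extending down a 2nd: E3 → D3.
Statement 5 starts on D3 and keeps the same diatonic contour: D3 F3 G3 C3.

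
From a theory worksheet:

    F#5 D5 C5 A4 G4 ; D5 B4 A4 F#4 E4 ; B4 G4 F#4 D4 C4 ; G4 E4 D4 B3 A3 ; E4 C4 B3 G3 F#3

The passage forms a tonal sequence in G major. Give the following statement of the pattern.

C4 A3 G3 E3 D3

Taking 5-note groups, the heads are F#5, D5, B4, G4, E4: the pattern moves down a 3rd.
So cell 6 is C4 A3 G3 E3 D3.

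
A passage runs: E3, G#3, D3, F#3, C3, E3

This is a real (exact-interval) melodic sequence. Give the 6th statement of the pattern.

Gb2 Bb2

The 2-note cells begin on E3, D3, C3 — each down a 2nd from the last.
Continuing the starts: Bb2 → Ab2 → Gb2.
Statement 6 starts on Gb2 and keeps the same exact contour: Gb2 Bb2.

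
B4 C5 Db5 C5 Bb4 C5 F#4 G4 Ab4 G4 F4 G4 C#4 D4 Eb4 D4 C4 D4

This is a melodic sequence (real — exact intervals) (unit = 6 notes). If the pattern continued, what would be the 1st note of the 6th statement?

Grouping in 6s, the 1st note of each cell is B4, F#4, C#4.
Extending down a 4th: G#3 → D#3 → A#2.

A#2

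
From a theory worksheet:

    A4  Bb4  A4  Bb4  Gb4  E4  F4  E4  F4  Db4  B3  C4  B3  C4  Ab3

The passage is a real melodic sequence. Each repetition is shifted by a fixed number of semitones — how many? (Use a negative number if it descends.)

Unit = 5 notes; the statements start on A4, E4, B3, moving down a 4th each time.
A4 to E4 spans -5 semitones.

-5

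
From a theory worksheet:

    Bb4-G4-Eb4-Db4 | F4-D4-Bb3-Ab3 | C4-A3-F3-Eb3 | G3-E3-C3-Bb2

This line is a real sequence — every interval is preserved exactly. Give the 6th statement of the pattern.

A2 F#2 D2 C2

Unit = 4 notes; the statements start on Bb4, F4, C4, G3, moving down a 4th each time.
Extending down a 4th: D3 → A2.
From A2 the exact shape gives A2 F#2 D2 C2.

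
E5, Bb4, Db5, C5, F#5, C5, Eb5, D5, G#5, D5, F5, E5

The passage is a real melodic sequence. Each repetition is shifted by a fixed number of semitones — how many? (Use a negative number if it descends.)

2

Taking 4-note groups, the heads are E5, F#5, G#5: the pattern moves up a 2nd.
Counting half-steps from E5 to F#5: 2.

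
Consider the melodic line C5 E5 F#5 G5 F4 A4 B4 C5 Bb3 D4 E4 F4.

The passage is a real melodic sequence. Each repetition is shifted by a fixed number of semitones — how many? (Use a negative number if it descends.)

The 4-note cells begin on C5, F4, Bb3 — each down a 5th from the last.
C5→F4 is 65 − 72 = -7 semitones.

-7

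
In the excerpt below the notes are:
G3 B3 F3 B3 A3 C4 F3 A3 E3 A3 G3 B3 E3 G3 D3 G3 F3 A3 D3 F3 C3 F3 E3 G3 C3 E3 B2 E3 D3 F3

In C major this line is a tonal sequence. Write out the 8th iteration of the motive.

G2 B2 F2 B2 A2 C3

With a 6-note motive the entries are G3, F3, E3, D3, C3, each down a 2nd from the previous.
Continuing the starts: B2 → A2 → G2.
So cell 8 is G2 B2 F2 B2 A2 C3.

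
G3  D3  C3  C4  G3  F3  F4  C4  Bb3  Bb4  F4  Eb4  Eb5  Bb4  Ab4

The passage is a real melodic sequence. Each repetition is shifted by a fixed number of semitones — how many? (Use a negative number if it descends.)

5

Taking 3-note groups, the heads are G3, C4, F4, Bb4, Eb5: the pattern moves up a 4th.
G3→C4 is 60 − 55 = 5 semitones.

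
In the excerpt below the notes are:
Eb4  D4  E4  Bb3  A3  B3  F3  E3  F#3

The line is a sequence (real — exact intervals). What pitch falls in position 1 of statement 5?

G2

The unit is 3 notes. Position-1 pitches of the 3 shown cells: Eb4, Bb3, F3.
Carrying that down a 4th forward: C3 → G2.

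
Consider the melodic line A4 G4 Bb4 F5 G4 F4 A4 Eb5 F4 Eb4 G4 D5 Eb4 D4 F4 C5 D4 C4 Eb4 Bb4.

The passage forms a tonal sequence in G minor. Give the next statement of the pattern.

C4 Bb3 D4 A4

The 4-note cells begin on A4, G4, F4, Eb4, D4 — each down a 2nd from the last.
So cell 6 is C4 Bb3 D4 A4.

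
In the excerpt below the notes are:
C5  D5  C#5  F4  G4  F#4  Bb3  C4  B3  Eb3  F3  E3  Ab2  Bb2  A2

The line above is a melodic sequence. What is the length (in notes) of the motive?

3

Try groups of 3 (5 cells in 15 notes):
C5 D5 C#5 | F4 G4 F#4 | Bb3 C4 B3 | Eb3 F3 E3 | Ab2 Bb2 A2
Every group is a transposition down a 5th of the one before; no shorter unit works.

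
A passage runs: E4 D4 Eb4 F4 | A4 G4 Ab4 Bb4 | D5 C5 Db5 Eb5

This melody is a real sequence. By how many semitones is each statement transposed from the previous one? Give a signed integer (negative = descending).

Unit = 4 notes; the statements start on E4, A4, D5, moving up a 4th each time.
Counting half-steps from E4 to A4: 5.

5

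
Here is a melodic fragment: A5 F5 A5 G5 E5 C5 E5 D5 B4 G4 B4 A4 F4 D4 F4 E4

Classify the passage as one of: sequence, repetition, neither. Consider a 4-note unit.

Each 4-note cell is the previous one transposed down a 4th.

sequence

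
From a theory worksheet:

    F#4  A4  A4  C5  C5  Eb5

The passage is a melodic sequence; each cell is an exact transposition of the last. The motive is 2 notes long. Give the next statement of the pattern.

Taking 2-note groups, the heads are F#4, A4, C5: the pattern moves up a 3rd.
From Eb5 the exact shape gives Eb5 Gb5.

Eb5 Gb5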